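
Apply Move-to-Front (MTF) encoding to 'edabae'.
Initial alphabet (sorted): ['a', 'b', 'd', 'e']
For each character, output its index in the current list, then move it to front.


MTF encoding:
'e': index 3 in ['a', 'b', 'd', 'e'] -> ['e', 'a', 'b', 'd']
'd': index 3 in ['e', 'a', 'b', 'd'] -> ['d', 'e', 'a', 'b']
'a': index 2 in ['d', 'e', 'a', 'b'] -> ['a', 'd', 'e', 'b']
'b': index 3 in ['a', 'd', 'e', 'b'] -> ['b', 'a', 'd', 'e']
'a': index 1 in ['b', 'a', 'd', 'e'] -> ['a', 'b', 'd', 'e']
'e': index 3 in ['a', 'b', 'd', 'e'] -> ['e', 'a', 'b', 'd']


Output: [3, 3, 2, 3, 1, 3]


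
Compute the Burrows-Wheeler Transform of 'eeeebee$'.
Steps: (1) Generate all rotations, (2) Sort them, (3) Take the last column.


Rotations (sorted):
  0: $eeeebee -> last char: e
  1: bee$eeee -> last char: e
  2: e$eeeebe -> last char: e
  3: ebee$eee -> last char: e
  4: ee$eeeeb -> last char: b
  5: eebee$ee -> last char: e
  6: eeebee$e -> last char: e
  7: eeeebee$ -> last char: $


BWT = eeeebee$


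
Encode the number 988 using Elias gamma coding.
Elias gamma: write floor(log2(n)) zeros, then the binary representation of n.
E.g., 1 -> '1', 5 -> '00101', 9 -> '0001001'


num_bits = floor(log2(988)) + 1 = 10
leading_zeros = num_bits - 1 = 9
binary(988) = 1111011100

Elias gamma(988) = '000000000' + '1111011100' = 0000000001111011100 (19 bits)


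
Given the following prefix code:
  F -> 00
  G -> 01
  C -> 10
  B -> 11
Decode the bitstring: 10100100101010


Decoding step by step:
Bits 10 -> C
Bits 10 -> C
Bits 01 -> G
Bits 00 -> F
Bits 10 -> C
Bits 10 -> C
Bits 10 -> C


Decoded message: CCGFCCC


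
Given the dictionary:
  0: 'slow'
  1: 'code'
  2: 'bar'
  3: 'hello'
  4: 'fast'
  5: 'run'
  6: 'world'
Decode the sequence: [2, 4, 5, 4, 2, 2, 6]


Look up each index in the dictionary:
  2 -> 'bar'
  4 -> 'fast'
  5 -> 'run'
  4 -> 'fast'
  2 -> 'bar'
  2 -> 'bar'
  6 -> 'world'

Decoded: "bar fast run fast bar bar world"


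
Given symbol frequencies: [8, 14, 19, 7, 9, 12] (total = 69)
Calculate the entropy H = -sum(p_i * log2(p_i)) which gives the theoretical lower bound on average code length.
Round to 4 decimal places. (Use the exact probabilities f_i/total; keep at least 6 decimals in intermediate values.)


Per-symbol terms -p_i * log2(p_i) with p_i = f_i/69:
  p = 8/69 = 0.115942: log2(p) = -3.108524, -p*log2(p) = 0.360409
  p = 14/69 = 0.202899: log2(p) = -2.301170, -p*log2(p) = 0.466904
  p = 19/69 = 0.275362: log2(p) = -1.860597, -p*log2(p) = 0.512338
  p = 7/69 = 0.101449: log2(p) = -3.301170, -p*log2(p) = 0.334901
  p = 9/69 = 0.130435: log2(p) = -2.938599, -p*log2(p) = 0.383296
  p = 12/69 = 0.173913: log2(p) = -2.523562, -p*log2(p) = 0.438880
H = 0.360409 + 0.466904 + 0.512338 + 0.334901 + 0.383296 + 0.438880 = 2.496728

H = 2.4967 bits/symbol


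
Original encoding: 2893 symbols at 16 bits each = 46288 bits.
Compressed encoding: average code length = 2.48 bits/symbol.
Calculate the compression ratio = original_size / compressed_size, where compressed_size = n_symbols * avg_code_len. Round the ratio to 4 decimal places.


original_size = n_symbols * orig_bits = 2893 * 16 = 46288 bits
compressed_size = n_symbols * avg_code_len = 2893 * 2.48 = 7174.64 bits
ratio = original_size / compressed_size = 46288 / 7174.64 = 6.4516

Compression ratio = 6.4516


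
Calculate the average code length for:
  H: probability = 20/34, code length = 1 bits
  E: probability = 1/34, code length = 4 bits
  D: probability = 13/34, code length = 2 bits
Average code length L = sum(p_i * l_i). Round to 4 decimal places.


Weighted contributions p_i * l_i:
  H: (20/34) * 1 = 20/34
  E: (1/34) * 4 = 4/34
  D: (13/34) * 2 = 26/34
Sum = (20 + 4 + 26)/34 = 50/34

L = 50/34 = 1.4706 bits/symbol


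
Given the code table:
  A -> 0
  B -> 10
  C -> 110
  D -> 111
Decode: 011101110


Decoding:
0 -> A
111 -> D
0 -> A
111 -> D
0 -> A


Result: ADADA


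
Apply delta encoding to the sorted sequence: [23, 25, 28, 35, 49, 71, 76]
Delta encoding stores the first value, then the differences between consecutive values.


First value: 23
Deltas:
  25 - 23 = 2
  28 - 25 = 3
  35 - 28 = 7
  49 - 35 = 14
  71 - 49 = 22
  76 - 71 = 5


Delta encoded: [23, 2, 3, 7, 14, 22, 5]


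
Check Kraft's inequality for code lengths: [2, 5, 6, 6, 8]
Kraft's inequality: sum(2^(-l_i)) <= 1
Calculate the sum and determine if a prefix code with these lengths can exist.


Sum = 2^(-2) + 2^(-5) + 2^(-6) + 2^(-6) + 2^(-8)
    = 0.25 + 0.03125 + 0.015625 + 0.015625 + 0.00390625
    = 81/256 = 0.31640625
Since 0.31640625 <= 1, Kraft's inequality IS satisfied.
A prefix code with these lengths CAN exist.

Kraft sum = 0.31640625. Satisfied.


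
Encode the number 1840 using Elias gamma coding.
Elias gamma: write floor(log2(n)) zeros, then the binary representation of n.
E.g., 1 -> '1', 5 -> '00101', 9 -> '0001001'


num_bits = floor(log2(1840)) + 1 = 11
leading_zeros = num_bits - 1 = 10
binary(1840) = 11100110000

Elias gamma(1840) = '0000000000' + '11100110000' = 000000000011100110000 (21 bits)


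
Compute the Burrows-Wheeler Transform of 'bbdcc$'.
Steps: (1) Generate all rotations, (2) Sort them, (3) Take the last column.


Rotations (sorted):
  0: $bbdcc -> last char: c
  1: bbdcc$ -> last char: $
  2: bdcc$b -> last char: b
  3: c$bbdc -> last char: c
  4: cc$bbd -> last char: d
  5: dcc$bb -> last char: b


BWT = c$bcdb


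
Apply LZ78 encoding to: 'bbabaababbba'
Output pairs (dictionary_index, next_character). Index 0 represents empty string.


LZ78 encoding steps:
Dictionary: {0: ''}
Step 1: w='' (idx 0), next='b' -> output (0, 'b'), add 'b' as idx 1
Step 2: w='b' (idx 1), next='a' -> output (1, 'a'), add 'ba' as idx 2
Step 3: w='ba' (idx 2), next='a' -> output (2, 'a'), add 'baa' as idx 3
Step 4: w='ba' (idx 2), next='b' -> output (2, 'b'), add 'bab' as idx 4
Step 5: w='b' (idx 1), next='b' -> output (1, 'b'), add 'bb' as idx 5
Step 6: w='' (idx 0), next='a' -> output (0, 'a'), add 'a' as idx 6


Encoded: [(0, 'b'), (1, 'a'), (2, 'a'), (2, 'b'), (1, 'b'), (0, 'a')]


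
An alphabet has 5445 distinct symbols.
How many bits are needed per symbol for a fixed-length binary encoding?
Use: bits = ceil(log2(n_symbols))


log2(5445) = 12.4107
Bracket: 2^12 = 4096 < 5445 <= 2^13 = 8192
So ceil(log2(5445)) = 13

bits = ceil(log2(5445)) = ceil(12.4107) = 13 bits


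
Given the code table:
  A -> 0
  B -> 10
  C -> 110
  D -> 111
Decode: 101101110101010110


Decoding:
10 -> B
110 -> C
111 -> D
0 -> A
10 -> B
10 -> B
10 -> B
110 -> C


Result: BCDABBBC


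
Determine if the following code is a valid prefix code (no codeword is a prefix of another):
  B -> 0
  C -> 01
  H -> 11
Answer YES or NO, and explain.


Checking each pair (does one codeword prefix another?):
  B='0' vs C='01': prefix -- VIOLATION

NO -- this is NOT a valid prefix code. B (0) is a prefix of C (01).


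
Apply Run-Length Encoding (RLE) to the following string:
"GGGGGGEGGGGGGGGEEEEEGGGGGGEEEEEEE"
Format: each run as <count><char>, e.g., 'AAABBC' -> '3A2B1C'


Scanning runs left to right:
  i=0: run of 'G' x 6 -> '6G'
  i=6: run of 'E' x 1 -> '1E'
  i=7: run of 'G' x 8 -> '8G'
  i=15: run of 'E' x 5 -> '5E'
  i=20: run of 'G' x 6 -> '6G'
  i=26: run of 'E' x 7 -> '7E'

RLE = 6G1E8G5E6G7E


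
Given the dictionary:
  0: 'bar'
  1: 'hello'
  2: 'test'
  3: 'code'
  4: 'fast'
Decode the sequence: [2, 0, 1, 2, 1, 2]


Look up each index in the dictionary:
  2 -> 'test'
  0 -> 'bar'
  1 -> 'hello'
  2 -> 'test'
  1 -> 'hello'
  2 -> 'test'

Decoded: "test bar hello test hello test"


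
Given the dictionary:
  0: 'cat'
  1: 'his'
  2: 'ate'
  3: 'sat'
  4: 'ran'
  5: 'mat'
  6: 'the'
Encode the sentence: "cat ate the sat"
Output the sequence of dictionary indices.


Look up each word in the dictionary:
  'cat' -> 0
  'ate' -> 2
  'the' -> 6
  'sat' -> 3

Encoded: [0, 2, 6, 3]


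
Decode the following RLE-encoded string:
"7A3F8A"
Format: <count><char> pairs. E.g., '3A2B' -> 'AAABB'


Expanding each <count><char> pair:
  7A -> 'AAAAAAA'
  3F -> 'FFF'
  8A -> 'AAAAAAAA'

Decoded = AAAAAAAFFFAAAAAAAA


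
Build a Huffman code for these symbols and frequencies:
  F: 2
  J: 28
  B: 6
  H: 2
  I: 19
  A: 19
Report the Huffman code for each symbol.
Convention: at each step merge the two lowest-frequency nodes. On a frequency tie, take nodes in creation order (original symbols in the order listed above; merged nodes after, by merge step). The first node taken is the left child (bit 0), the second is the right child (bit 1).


Huffman tree construction:
Step 1: Merge F(2) + H(2) = 4
Step 2: Merge (F+H)(4) + B(6) = 10
Step 3: Merge ((F+H)+B)(10) + I(19) = 29
Step 4: Merge A(19) + J(28) = 47
Step 5: Merge (((F+H)+B)+I)(29) + (A+J)(47) = 76
Read each symbol's code off the tree from the root (left child = 0, right child = 1).

Codes:
  F: 0000 (length 4)
  J: 11 (length 2)
  B: 001 (length 3)
  H: 0001 (length 4)
  I: 01 (length 2)
  A: 10 (length 2)
Average code length: 166/76 = 2.1842 bits/symbol


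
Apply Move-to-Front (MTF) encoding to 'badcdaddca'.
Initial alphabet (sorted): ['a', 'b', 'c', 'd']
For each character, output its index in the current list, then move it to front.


MTF encoding:
'b': index 1 in ['a', 'b', 'c', 'd'] -> ['b', 'a', 'c', 'd']
'a': index 1 in ['b', 'a', 'c', 'd'] -> ['a', 'b', 'c', 'd']
'd': index 3 in ['a', 'b', 'c', 'd'] -> ['d', 'a', 'b', 'c']
'c': index 3 in ['d', 'a', 'b', 'c'] -> ['c', 'd', 'a', 'b']
'd': index 1 in ['c', 'd', 'a', 'b'] -> ['d', 'c', 'a', 'b']
'a': index 2 in ['d', 'c', 'a', 'b'] -> ['a', 'd', 'c', 'b']
'd': index 1 in ['a', 'd', 'c', 'b'] -> ['d', 'a', 'c', 'b']
'd': index 0 in ['d', 'a', 'c', 'b'] -> ['d', 'a', 'c', 'b']
'c': index 2 in ['d', 'a', 'c', 'b'] -> ['c', 'd', 'a', 'b']
'a': index 2 in ['c', 'd', 'a', 'b'] -> ['a', 'c', 'd', 'b']


Output: [1, 1, 3, 3, 1, 2, 1, 0, 2, 2]


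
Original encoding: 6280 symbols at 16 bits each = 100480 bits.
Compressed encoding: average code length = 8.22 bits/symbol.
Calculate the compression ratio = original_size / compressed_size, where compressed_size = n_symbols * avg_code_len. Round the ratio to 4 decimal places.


original_size = n_symbols * orig_bits = 6280 * 16 = 100480 bits
compressed_size = n_symbols * avg_code_len = 6280 * 8.22 = 51621.6 bits
ratio = original_size / compressed_size = 100480 / 51621.6 = 1.9465

Compression ratio = 1.9465


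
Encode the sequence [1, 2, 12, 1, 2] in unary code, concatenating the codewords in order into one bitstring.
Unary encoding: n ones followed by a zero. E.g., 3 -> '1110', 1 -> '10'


Encode each number as n ones followed by a terminating 0:
  1 -> 10 (2 bits)
  2 -> 110 (3 bits)
  12 -> 1111111111110 (13 bits)
  1 -> 10 (2 bits)
  2 -> 110 (3 bits)
Total length = 2 + 3 + 13 + 2 + 3 = 23 bits.

Unary([1, 2, 12, 1, 2]) = 10110111111111111010110 (23 bits)


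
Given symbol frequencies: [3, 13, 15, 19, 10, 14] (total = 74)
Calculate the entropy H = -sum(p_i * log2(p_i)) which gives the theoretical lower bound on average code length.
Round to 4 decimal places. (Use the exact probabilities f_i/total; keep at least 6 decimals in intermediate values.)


Per-symbol terms -p_i * log2(p_i) with p_i = f_i/74:
  p = 3/74 = 0.040541: log2(p) = -4.624491, -p*log2(p) = 0.187479
  p = 13/74 = 0.175676: log2(p) = -2.509014, -p*log2(p) = 0.440773
  p = 15/74 = 0.202703: log2(p) = -2.302563, -p*log2(p) = 0.466736
  p = 19/74 = 0.256757: log2(p) = -1.961526, -p*log2(p) = 0.503635
  p = 10/74 = 0.135135: log2(p) = -2.887525, -p*log2(p) = 0.390206
  p = 14/74 = 0.189189: log2(p) = -2.402098, -p*log2(p) = 0.454451
H = 0.187479 + 0.440773 + 0.466736 + 0.503635 + 0.390206 + 0.454451 = 2.443280

H = 2.4433 bits/symbol


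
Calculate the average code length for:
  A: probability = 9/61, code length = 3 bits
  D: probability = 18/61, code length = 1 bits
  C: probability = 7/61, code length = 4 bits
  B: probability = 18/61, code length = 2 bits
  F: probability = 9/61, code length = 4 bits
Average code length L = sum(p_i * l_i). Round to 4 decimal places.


Weighted contributions p_i * l_i:
  A: (9/61) * 3 = 27/61
  D: (18/61) * 1 = 18/61
  C: (7/61) * 4 = 28/61
  B: (18/61) * 2 = 36/61
  F: (9/61) * 4 = 36/61
Sum = (27 + 18 + 28 + 36 + 36)/61 = 145/61

L = 145/61 = 2.3770 bits/symbol


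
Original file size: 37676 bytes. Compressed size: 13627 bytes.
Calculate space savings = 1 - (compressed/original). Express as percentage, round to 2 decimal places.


ratio = compressed/original = 13627/37676 = 0.361689
savings = 1 - ratio = 1 - 0.361689 = 0.638311
as a percentage: 0.638311 * 100 = 63.83%

Space savings = 1 - 13627/37676 = 63.83%


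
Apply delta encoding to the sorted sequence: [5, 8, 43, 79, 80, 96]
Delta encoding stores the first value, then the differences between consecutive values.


First value: 5
Deltas:
  8 - 5 = 3
  43 - 8 = 35
  79 - 43 = 36
  80 - 79 = 1
  96 - 80 = 16


Delta encoded: [5, 3, 35, 36, 1, 16]


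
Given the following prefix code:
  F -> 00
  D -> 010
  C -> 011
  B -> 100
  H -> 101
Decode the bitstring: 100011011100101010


Decoding step by step:
Bits 100 -> B
Bits 011 -> C
Bits 011 -> C
Bits 100 -> B
Bits 101 -> H
Bits 010 -> D


Decoded message: BCCBHD


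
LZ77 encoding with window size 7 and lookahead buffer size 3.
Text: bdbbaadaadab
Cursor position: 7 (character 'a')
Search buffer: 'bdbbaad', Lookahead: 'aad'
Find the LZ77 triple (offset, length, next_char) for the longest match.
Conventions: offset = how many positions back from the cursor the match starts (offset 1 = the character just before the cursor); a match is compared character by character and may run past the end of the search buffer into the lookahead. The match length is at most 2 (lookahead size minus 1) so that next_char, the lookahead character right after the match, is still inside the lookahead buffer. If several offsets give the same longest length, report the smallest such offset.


Try each offset into the search buffer:
  offset=1 (pos 6, char 'd'): match length 0
  offset=2 (pos 5, char 'a'): match length 1
  offset=3 (pos 4, char 'a'): match length 2
  offset=4 (pos 3, char 'b'): match length 0
  offset=5 (pos 2, char 'b'): match length 0
  offset=6 (pos 1, char 'd'): match length 0
  offset=7 (pos 0, char 'b'): match length 0
Longest match has length 2 at offset 3.
next_char = character at position 7 + 2 = 9 -> 'd'

Best match: offset=3, length=2 (matching 'aa' starting at position 4)
LZ77 triple: (3, 2, 'd')


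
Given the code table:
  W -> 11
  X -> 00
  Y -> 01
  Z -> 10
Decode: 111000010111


Decoding:
11 -> W
10 -> Z
00 -> X
01 -> Y
01 -> Y
11 -> W


Result: WZXYYW


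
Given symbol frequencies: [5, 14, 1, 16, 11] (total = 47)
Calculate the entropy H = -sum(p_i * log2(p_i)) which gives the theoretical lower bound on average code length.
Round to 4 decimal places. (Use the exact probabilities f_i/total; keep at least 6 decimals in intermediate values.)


Per-symbol terms -p_i * log2(p_i) with p_i = f_i/47:
  p = 5/47 = 0.106383: log2(p) = -3.232661, -p*log2(p) = 0.343900
  p = 14/47 = 0.297872: log2(p) = -1.747234, -p*log2(p) = 0.520453
  p = 1/47 = 0.021277: log2(p) = -5.554589, -p*log2(p) = 0.118183
  p = 16/47 = 0.340426: log2(p) = -1.554589, -p*log2(p) = 0.529222
  p = 11/47 = 0.234043: log2(p) = -2.095157, -p*log2(p) = 0.490356
H = 0.343900 + 0.520453 + 0.118183 + 0.529222 + 0.490356 = 2.002114

H = 2.0021 bits/symbol


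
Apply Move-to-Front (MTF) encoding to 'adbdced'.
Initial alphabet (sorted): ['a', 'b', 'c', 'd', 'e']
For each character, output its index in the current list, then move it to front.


MTF encoding:
'a': index 0 in ['a', 'b', 'c', 'd', 'e'] -> ['a', 'b', 'c', 'd', 'e']
'd': index 3 in ['a', 'b', 'c', 'd', 'e'] -> ['d', 'a', 'b', 'c', 'e']
'b': index 2 in ['d', 'a', 'b', 'c', 'e'] -> ['b', 'd', 'a', 'c', 'e']
'd': index 1 in ['b', 'd', 'a', 'c', 'e'] -> ['d', 'b', 'a', 'c', 'e']
'c': index 3 in ['d', 'b', 'a', 'c', 'e'] -> ['c', 'd', 'b', 'a', 'e']
'e': index 4 in ['c', 'd', 'b', 'a', 'e'] -> ['e', 'c', 'd', 'b', 'a']
'd': index 2 in ['e', 'c', 'd', 'b', 'a'] -> ['d', 'e', 'c', 'b', 'a']


Output: [0, 3, 2, 1, 3, 4, 2]


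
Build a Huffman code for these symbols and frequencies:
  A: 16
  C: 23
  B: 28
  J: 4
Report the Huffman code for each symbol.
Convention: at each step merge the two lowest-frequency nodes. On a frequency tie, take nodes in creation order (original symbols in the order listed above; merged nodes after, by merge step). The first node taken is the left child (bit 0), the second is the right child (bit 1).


Huffman tree construction:
Step 1: Merge J(4) + A(16) = 20
Step 2: Merge (J+A)(20) + C(23) = 43
Step 3: Merge B(28) + ((J+A)+C)(43) = 71
Read each symbol's code off the tree from the root (left child = 0, right child = 1).

Codes:
  A: 101 (length 3)
  C: 11 (length 2)
  B: 0 (length 1)
  J: 100 (length 3)
Average code length: 134/71 = 1.8873 bits/symbol


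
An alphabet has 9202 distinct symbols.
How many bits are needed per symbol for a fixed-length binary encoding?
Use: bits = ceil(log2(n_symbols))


log2(9202) = 13.1677
Bracket: 2^13 = 8192 < 9202 <= 2^14 = 16384
So ceil(log2(9202)) = 14

bits = ceil(log2(9202)) = ceil(13.1677) = 14 bits


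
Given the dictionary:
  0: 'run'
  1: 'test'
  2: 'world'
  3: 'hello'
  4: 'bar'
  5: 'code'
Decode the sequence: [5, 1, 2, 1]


Look up each index in the dictionary:
  5 -> 'code'
  1 -> 'test'
  2 -> 'world'
  1 -> 'test'

Decoded: "code test world test"


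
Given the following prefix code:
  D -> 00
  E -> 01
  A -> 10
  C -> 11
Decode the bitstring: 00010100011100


Decoding step by step:
Bits 00 -> D
Bits 01 -> E
Bits 01 -> E
Bits 00 -> D
Bits 01 -> E
Bits 11 -> C
Bits 00 -> D


Decoded message: DEEDECD


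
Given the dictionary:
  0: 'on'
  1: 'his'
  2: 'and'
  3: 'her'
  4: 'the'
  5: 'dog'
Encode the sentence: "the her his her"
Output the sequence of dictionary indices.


Look up each word in the dictionary:
  'the' -> 4
  'her' -> 3
  'his' -> 1
  'her' -> 3

Encoded: [4, 3, 1, 3]


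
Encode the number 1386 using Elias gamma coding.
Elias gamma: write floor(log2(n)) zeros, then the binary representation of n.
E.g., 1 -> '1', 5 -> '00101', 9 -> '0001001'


num_bits = floor(log2(1386)) + 1 = 11
leading_zeros = num_bits - 1 = 10
binary(1386) = 10101101010

Elias gamma(1386) = '0000000000' + '10101101010' = 000000000010101101010 (21 bits)


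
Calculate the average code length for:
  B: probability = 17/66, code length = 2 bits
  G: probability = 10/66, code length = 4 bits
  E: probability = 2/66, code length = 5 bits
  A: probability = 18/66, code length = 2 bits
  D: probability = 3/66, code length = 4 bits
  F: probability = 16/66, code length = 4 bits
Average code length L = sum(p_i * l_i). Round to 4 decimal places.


Weighted contributions p_i * l_i:
  B: (17/66) * 2 = 34/66
  G: (10/66) * 4 = 40/66
  E: (2/66) * 5 = 10/66
  A: (18/66) * 2 = 36/66
  D: (3/66) * 4 = 12/66
  F: (16/66) * 4 = 64/66
Sum = (34 + 40 + 10 + 36 + 12 + 64)/66 = 196/66

L = 196/66 = 2.9697 bits/symbol


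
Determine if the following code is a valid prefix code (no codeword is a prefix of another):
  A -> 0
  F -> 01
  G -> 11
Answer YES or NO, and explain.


Checking each pair (does one codeword prefix another?):
  A='0' vs F='01': prefix -- VIOLATION

NO -- this is NOT a valid prefix code. A (0) is a prefix of F (01).


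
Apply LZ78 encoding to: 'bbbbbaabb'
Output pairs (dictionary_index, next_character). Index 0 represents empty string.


LZ78 encoding steps:
Dictionary: {0: ''}
Step 1: w='' (idx 0), next='b' -> output (0, 'b'), add 'b' as idx 1
Step 2: w='b' (idx 1), next='b' -> output (1, 'b'), add 'bb' as idx 2
Step 3: w='bb' (idx 2), next='a' -> output (2, 'a'), add 'bba' as idx 3
Step 4: w='' (idx 0), next='a' -> output (0, 'a'), add 'a' as idx 4
Step 5: w='bb' (idx 2), end of input -> output (2, '')


Encoded: [(0, 'b'), (1, 'b'), (2, 'a'), (0, 'a'), (2, '')]


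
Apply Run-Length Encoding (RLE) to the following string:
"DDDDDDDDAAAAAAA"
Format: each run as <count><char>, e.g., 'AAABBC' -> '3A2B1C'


Scanning runs left to right:
  i=0: run of 'D' x 8 -> '8D'
  i=8: run of 'A' x 7 -> '7A'

RLE = 8D7A


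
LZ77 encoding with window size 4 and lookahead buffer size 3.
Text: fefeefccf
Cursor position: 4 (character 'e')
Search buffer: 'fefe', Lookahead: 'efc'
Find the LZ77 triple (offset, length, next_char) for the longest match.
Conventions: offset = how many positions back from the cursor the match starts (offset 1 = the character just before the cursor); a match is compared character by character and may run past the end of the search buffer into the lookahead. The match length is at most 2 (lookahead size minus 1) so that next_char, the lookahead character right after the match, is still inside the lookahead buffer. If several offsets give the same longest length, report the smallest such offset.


Try each offset into the search buffer:
  offset=1 (pos 3, char 'e'): match length 1
  offset=2 (pos 2, char 'f'): match length 0
  offset=3 (pos 1, char 'e'): match length 2
  offset=4 (pos 0, char 'f'): match length 0
Longest match has length 2 at offset 3.
next_char = character at position 4 + 2 = 6 -> 'c'

Best match: offset=3, length=2 (matching 'ef' starting at position 1)
LZ77 triple: (3, 2, 'c')


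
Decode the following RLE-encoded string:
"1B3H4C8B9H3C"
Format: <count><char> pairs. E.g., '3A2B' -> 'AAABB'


Expanding each <count><char> pair:
  1B -> 'B'
  3H -> 'HHH'
  4C -> 'CCCC'
  8B -> 'BBBBBBBB'
  9H -> 'HHHHHHHHH'
  3C -> 'CCC'

Decoded = BHHHCCCCBBBBBBBBHHHHHHHHHCCC


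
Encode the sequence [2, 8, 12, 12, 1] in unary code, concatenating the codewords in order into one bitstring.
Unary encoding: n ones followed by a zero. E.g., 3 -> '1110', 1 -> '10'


Encode each number as n ones followed by a terminating 0:
  2 -> 110 (3 bits)
  8 -> 111111110 (9 bits)
  12 -> 1111111111110 (13 bits)
  12 -> 1111111111110 (13 bits)
  1 -> 10 (2 bits)
Total length = 3 + 9 + 13 + 13 + 2 = 40 bits.

Unary([2, 8, 12, 12, 1]) = 1101111111101111111111110111111111111010 (40 bits)


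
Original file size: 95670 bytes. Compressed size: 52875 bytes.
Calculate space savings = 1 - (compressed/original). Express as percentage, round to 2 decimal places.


ratio = compressed/original = 52875/95670 = 0.552681
savings = 1 - ratio = 1 - 0.552681 = 0.447319
as a percentage: 0.447319 * 100 = 44.73%

Space savings = 1 - 52875/95670 = 44.73%


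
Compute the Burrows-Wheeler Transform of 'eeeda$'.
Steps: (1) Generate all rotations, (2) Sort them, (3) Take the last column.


Rotations (sorted):
  0: $eeeda -> last char: a
  1: a$eeed -> last char: d
  2: da$eee -> last char: e
  3: eda$ee -> last char: e
  4: eeda$e -> last char: e
  5: eeeda$ -> last char: $


BWT = adeee$


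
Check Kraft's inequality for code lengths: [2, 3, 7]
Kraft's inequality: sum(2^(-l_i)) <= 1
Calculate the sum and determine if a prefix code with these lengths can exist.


Sum = 2^(-2) + 2^(-3) + 2^(-7)
    = 0.25 + 0.125 + 0.0078125
    = 49/128 = 0.3828125
Since 0.3828125 <= 1, Kraft's inequality IS satisfied.
A prefix code with these lengths CAN exist.

Kraft sum = 0.3828125. Satisfied.


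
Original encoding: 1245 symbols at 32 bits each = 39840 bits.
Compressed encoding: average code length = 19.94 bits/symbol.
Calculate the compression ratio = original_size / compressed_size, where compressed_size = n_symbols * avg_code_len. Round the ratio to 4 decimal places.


original_size = n_symbols * orig_bits = 1245 * 32 = 39840 bits
compressed_size = n_symbols * avg_code_len = 1245 * 19.94 = 24825.3 bits
ratio = original_size / compressed_size = 39840 / 24825.3 = 1.6048

Compression ratio = 1.6048


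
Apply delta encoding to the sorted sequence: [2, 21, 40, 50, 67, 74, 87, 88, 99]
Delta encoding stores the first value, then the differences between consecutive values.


First value: 2
Deltas:
  21 - 2 = 19
  40 - 21 = 19
  50 - 40 = 10
  67 - 50 = 17
  74 - 67 = 7
  87 - 74 = 13
  88 - 87 = 1
  99 - 88 = 11


Delta encoded: [2, 19, 19, 10, 17, 7, 13, 1, 11]


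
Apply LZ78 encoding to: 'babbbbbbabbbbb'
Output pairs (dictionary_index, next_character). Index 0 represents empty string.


LZ78 encoding steps:
Dictionary: {0: ''}
Step 1: w='' (idx 0), next='b' -> output (0, 'b'), add 'b' as idx 1
Step 2: w='' (idx 0), next='a' -> output (0, 'a'), add 'a' as idx 2
Step 3: w='b' (idx 1), next='b' -> output (1, 'b'), add 'bb' as idx 3
Step 4: w='bb' (idx 3), next='b' -> output (3, 'b'), add 'bbb' as idx 4
Step 5: w='b' (idx 1), next='a' -> output (1, 'a'), add 'ba' as idx 5
Step 6: w='bbb' (idx 4), next='b' -> output (4, 'b'), add 'bbbb' as idx 6
Step 7: w='b' (idx 1), end of input -> output (1, '')


Encoded: [(0, 'b'), (0, 'a'), (1, 'b'), (3, 'b'), (1, 'a'), (4, 'b'), (1, '')]


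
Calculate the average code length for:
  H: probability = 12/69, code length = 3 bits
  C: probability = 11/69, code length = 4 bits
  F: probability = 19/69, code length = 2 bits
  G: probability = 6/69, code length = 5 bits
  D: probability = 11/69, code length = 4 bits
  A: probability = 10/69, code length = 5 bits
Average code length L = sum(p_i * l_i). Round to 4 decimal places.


Weighted contributions p_i * l_i:
  H: (12/69) * 3 = 36/69
  C: (11/69) * 4 = 44/69
  F: (19/69) * 2 = 38/69
  G: (6/69) * 5 = 30/69
  D: (11/69) * 4 = 44/69
  A: (10/69) * 5 = 50/69
Sum = (36 + 44 + 38 + 30 + 44 + 50)/69 = 242/69

L = 242/69 = 3.5072 bits/symbol


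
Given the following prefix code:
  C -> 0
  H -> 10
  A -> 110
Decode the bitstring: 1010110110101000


Decoding step by step:
Bits 10 -> H
Bits 10 -> H
Bits 110 -> A
Bits 110 -> A
Bits 10 -> H
Bits 10 -> H
Bits 0 -> C
Bits 0 -> C


Decoded message: HHAAHHCC


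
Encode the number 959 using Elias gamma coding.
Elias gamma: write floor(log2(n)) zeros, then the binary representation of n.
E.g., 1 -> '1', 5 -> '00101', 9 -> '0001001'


num_bits = floor(log2(959)) + 1 = 10
leading_zeros = num_bits - 1 = 9
binary(959) = 1110111111

Elias gamma(959) = '000000000' + '1110111111' = 0000000001110111111 (19 bits)


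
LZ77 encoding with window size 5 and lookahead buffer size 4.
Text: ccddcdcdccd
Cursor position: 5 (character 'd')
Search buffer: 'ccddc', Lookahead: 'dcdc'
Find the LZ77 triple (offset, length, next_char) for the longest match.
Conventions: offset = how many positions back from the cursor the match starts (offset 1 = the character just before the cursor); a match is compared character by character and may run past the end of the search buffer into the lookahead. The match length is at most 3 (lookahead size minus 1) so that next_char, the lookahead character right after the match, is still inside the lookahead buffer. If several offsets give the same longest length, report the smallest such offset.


Try each offset into the search buffer:
  offset=1 (pos 4, char 'c'): match length 0
  offset=2 (pos 3, char 'd'): match length 3
  offset=3 (pos 2, char 'd'): match length 1
  offset=4 (pos 1, char 'c'): match length 0
  offset=5 (pos 0, char 'c'): match length 0
Longest match has length 3 at offset 2.
next_char = character at position 5 + 3 = 8 -> 'c'

Best match: offset=2, length=3 (matching 'dcd' starting at position 3)
LZ77 triple: (2, 3, 'c')


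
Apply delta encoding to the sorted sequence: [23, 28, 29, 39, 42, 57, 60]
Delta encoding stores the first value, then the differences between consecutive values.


First value: 23
Deltas:
  28 - 23 = 5
  29 - 28 = 1
  39 - 29 = 10
  42 - 39 = 3
  57 - 42 = 15
  60 - 57 = 3


Delta encoded: [23, 5, 1, 10, 3, 15, 3]


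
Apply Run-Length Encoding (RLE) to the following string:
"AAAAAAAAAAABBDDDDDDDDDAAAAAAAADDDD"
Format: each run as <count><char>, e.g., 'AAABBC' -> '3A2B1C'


Scanning runs left to right:
  i=0: run of 'A' x 11 -> '11A'
  i=11: run of 'B' x 2 -> '2B'
  i=13: run of 'D' x 9 -> '9D'
  i=22: run of 'A' x 8 -> '8A'
  i=30: run of 'D' x 4 -> '4D'

RLE = 11A2B9D8A4D


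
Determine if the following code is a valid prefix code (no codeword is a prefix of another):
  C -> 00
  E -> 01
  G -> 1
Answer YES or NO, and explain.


Checking each pair (does one codeword prefix another?):
  C='00' vs E='01': no prefix
  C='00' vs G='1': no prefix
  E='01' vs C='00': no prefix
  E='01' vs G='1': no prefix
  G='1' vs C='00': no prefix
  G='1' vs E='01': no prefix
No violation found over all pairs.

YES -- this is a valid prefix code. No codeword is a prefix of any other codeword.


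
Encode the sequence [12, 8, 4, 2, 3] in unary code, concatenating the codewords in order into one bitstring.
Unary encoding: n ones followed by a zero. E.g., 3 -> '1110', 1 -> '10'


Encode each number as n ones followed by a terminating 0:
  12 -> 1111111111110 (13 bits)
  8 -> 111111110 (9 bits)
  4 -> 11110 (5 bits)
  2 -> 110 (3 bits)
  3 -> 1110 (4 bits)
Total length = 13 + 9 + 5 + 3 + 4 = 34 bits.

Unary([12, 8, 4, 2, 3]) = 1111111111110111111110111101101110 (34 bits)


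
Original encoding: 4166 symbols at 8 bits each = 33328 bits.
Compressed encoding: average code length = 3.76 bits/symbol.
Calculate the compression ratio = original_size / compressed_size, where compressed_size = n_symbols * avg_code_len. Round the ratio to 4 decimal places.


original_size = n_symbols * orig_bits = 4166 * 8 = 33328 bits
compressed_size = n_symbols * avg_code_len = 4166 * 3.76 = 15664.16 bits
ratio = original_size / compressed_size = 33328 / 15664.16 = 2.1277

Compression ratio = 2.1277


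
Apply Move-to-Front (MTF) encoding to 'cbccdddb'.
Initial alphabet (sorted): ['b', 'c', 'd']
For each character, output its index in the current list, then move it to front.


MTF encoding:
'c': index 1 in ['b', 'c', 'd'] -> ['c', 'b', 'd']
'b': index 1 in ['c', 'b', 'd'] -> ['b', 'c', 'd']
'c': index 1 in ['b', 'c', 'd'] -> ['c', 'b', 'd']
'c': index 0 in ['c', 'b', 'd'] -> ['c', 'b', 'd']
'd': index 2 in ['c', 'b', 'd'] -> ['d', 'c', 'b']
'd': index 0 in ['d', 'c', 'b'] -> ['d', 'c', 'b']
'd': index 0 in ['d', 'c', 'b'] -> ['d', 'c', 'b']
'b': index 2 in ['d', 'c', 'b'] -> ['b', 'd', 'c']


Output: [1, 1, 1, 0, 2, 0, 0, 2]


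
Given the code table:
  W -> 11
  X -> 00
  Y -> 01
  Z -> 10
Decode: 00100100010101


Decoding:
00 -> X
10 -> Z
01 -> Y
00 -> X
01 -> Y
01 -> Y
01 -> Y


Result: XZYXYYY


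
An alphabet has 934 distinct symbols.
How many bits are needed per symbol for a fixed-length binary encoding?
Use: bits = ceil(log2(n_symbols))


log2(934) = 9.8673
Bracket: 2^9 = 512 < 934 <= 2^10 = 1024
So ceil(log2(934)) = 10

bits = ceil(log2(934)) = ceil(9.8673) = 10 bits


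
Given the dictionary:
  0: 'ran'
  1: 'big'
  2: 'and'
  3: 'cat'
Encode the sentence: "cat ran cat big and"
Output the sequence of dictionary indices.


Look up each word in the dictionary:
  'cat' -> 3
  'ran' -> 0
  'cat' -> 3
  'big' -> 1
  'and' -> 2

Encoded: [3, 0, 3, 1, 2]


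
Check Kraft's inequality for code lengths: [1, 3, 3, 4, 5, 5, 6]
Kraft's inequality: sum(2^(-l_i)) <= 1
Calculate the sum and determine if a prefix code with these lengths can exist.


Sum = 2^(-1) + 2^(-3) + 2^(-3) + 2^(-4) + 2^(-5) + 2^(-5) + 2^(-6)
    = 0.5 + 0.125 + 0.125 + 0.0625 + 0.03125 + 0.03125 + 0.015625
    = 57/64 = 0.890625
Since 0.890625 <= 1, Kraft's inequality IS satisfied.
A prefix code with these lengths CAN exist.

Kraft sum = 0.890625. Satisfied.


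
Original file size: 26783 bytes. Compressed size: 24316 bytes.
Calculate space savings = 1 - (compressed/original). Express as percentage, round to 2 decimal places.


ratio = compressed/original = 24316/26783 = 0.907889
savings = 1 - ratio = 1 - 0.907889 = 0.092111
as a percentage: 0.092111 * 100 = 9.21%

Space savings = 1 - 24316/26783 = 9.21%


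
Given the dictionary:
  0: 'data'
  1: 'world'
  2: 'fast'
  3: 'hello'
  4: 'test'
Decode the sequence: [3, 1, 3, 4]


Look up each index in the dictionary:
  3 -> 'hello'
  1 -> 'world'
  3 -> 'hello'
  4 -> 'test'

Decoded: "hello world hello test"


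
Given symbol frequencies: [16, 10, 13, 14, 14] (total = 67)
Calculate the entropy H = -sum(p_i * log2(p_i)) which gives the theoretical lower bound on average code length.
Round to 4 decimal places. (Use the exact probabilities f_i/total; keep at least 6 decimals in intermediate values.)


Per-symbol terms -p_i * log2(p_i) with p_i = f_i/67:
  p = 16/67 = 0.238806: log2(p) = -2.066089, -p*log2(p) = 0.493394
  p = 10/67 = 0.149254: log2(p) = -2.744161, -p*log2(p) = 0.409576
  p = 13/67 = 0.194030: log2(p) = -2.365649, -p*log2(p) = 0.459007
  p = 14/67 = 0.208955: log2(p) = -2.258734, -p*log2(p) = 0.471974
  p = 14/67 = 0.208955: log2(p) = -2.258734, -p*log2(p) = 0.471974
H = 0.493394 + 0.409576 + 0.459007 + 0.471974 + 0.471974 = 2.305925

H = 2.3059 bits/symbol


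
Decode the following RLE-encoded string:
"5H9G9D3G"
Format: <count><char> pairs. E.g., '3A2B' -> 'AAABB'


Expanding each <count><char> pair:
  5H -> 'HHHHH'
  9G -> 'GGGGGGGGG'
  9D -> 'DDDDDDDDD'
  3G -> 'GGG'

Decoded = HHHHHGGGGGGGGGDDDDDDDDDGGG


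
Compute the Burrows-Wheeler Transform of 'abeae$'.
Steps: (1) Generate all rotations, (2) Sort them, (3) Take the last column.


Rotations (sorted):
  0: $abeae -> last char: e
  1: abeae$ -> last char: $
  2: ae$abe -> last char: e
  3: beae$a -> last char: a
  4: e$abea -> last char: a
  5: eae$ab -> last char: b


BWT = e$eaab


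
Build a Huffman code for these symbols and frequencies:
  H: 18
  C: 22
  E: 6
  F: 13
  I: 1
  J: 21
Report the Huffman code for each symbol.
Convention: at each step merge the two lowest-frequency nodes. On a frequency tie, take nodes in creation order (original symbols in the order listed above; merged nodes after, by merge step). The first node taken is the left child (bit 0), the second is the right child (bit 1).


Huffman tree construction:
Step 1: Merge I(1) + E(6) = 7
Step 2: Merge (I+E)(7) + F(13) = 20
Step 3: Merge H(18) + ((I+E)+F)(20) = 38
Step 4: Merge J(21) + C(22) = 43
Step 5: Merge (H+((I+E)+F))(38) + (J+C)(43) = 81
Read each symbol's code off the tree from the root (left child = 0, right child = 1).

Codes:
  H: 00 (length 2)
  C: 11 (length 2)
  E: 0101 (length 4)
  F: 011 (length 3)
  I: 0100 (length 4)
  J: 10 (length 2)
Average code length: 189/81 = 2.3333 bits/symbol


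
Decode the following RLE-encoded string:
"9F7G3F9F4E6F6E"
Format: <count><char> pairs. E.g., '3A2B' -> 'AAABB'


Expanding each <count><char> pair:
  9F -> 'FFFFFFFFF'
  7G -> 'GGGGGGG'
  3F -> 'FFF'
  9F -> 'FFFFFFFFF'
  4E -> 'EEEE'
  6F -> 'FFFFFF'
  6E -> 'EEEEEE'

Decoded = FFFFFFFFFGGGGGGGFFFFFFFFFFFFEEEEFFFFFFEEEEEE


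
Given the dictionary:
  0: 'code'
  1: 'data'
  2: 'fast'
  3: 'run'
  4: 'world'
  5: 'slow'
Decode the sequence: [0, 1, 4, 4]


Look up each index in the dictionary:
  0 -> 'code'
  1 -> 'data'
  4 -> 'world'
  4 -> 'world'

Decoded: "code data world world"


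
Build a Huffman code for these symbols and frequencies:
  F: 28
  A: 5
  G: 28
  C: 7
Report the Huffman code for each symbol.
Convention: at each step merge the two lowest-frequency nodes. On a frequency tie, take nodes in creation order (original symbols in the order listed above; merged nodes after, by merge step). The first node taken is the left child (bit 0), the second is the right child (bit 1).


Huffman tree construction:
Step 1: Merge A(5) + C(7) = 12
Step 2: Merge (A+C)(12) + F(28) = 40
Step 3: Merge G(28) + ((A+C)+F)(40) = 68
Read each symbol's code off the tree from the root (left child = 0, right child = 1).

Codes:
  F: 11 (length 2)
  A: 100 (length 3)
  G: 0 (length 1)
  C: 101 (length 3)
Average code length: 120/68 = 1.7647 bits/symbol


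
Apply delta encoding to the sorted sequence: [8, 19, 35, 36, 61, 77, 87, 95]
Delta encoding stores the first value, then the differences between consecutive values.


First value: 8
Deltas:
  19 - 8 = 11
  35 - 19 = 16
  36 - 35 = 1
  61 - 36 = 25
  77 - 61 = 16
  87 - 77 = 10
  95 - 87 = 8


Delta encoded: [8, 11, 16, 1, 25, 16, 10, 8]


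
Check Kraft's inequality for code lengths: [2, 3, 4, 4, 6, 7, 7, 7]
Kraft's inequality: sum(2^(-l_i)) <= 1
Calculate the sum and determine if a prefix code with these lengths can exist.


Sum = 2^(-2) + 2^(-3) + 2^(-4) + 2^(-4) + 2^(-6) + 2^(-7) + 2^(-7) + 2^(-7)
    = 0.25 + 0.125 + 0.0625 + 0.0625 + 0.015625 + 0.0078125 + 0.0078125 + 0.0078125
    = 69/128 = 0.5390625
Since 0.5390625 <= 1, Kraft's inequality IS satisfied.
A prefix code with these lengths CAN exist.

Kraft sum = 0.5390625. Satisfied.


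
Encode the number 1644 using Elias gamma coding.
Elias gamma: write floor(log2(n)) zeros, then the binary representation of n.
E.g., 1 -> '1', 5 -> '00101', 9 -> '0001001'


num_bits = floor(log2(1644)) + 1 = 11
leading_zeros = num_bits - 1 = 10
binary(1644) = 11001101100

Elias gamma(1644) = '0000000000' + '11001101100' = 000000000011001101100 (21 bits)


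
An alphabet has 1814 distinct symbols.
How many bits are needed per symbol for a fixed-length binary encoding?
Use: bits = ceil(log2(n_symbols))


log2(1814) = 10.825
Bracket: 2^10 = 1024 < 1814 <= 2^11 = 2048
So ceil(log2(1814)) = 11

bits = ceil(log2(1814)) = ceil(10.825) = 11 bits


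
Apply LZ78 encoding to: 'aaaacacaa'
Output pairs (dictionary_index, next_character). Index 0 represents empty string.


LZ78 encoding steps:
Dictionary: {0: ''}
Step 1: w='' (idx 0), next='a' -> output (0, 'a'), add 'a' as idx 1
Step 2: w='a' (idx 1), next='a' -> output (1, 'a'), add 'aa' as idx 2
Step 3: w='a' (idx 1), next='c' -> output (1, 'c'), add 'ac' as idx 3
Step 4: w='ac' (idx 3), next='a' -> output (3, 'a'), add 'aca' as idx 4
Step 5: w='a' (idx 1), end of input -> output (1, '')


Encoded: [(0, 'a'), (1, 'a'), (1, 'c'), (3, 'a'), (1, '')]


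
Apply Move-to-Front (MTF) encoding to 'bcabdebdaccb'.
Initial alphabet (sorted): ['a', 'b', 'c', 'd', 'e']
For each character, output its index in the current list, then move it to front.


MTF encoding:
'b': index 1 in ['a', 'b', 'c', 'd', 'e'] -> ['b', 'a', 'c', 'd', 'e']
'c': index 2 in ['b', 'a', 'c', 'd', 'e'] -> ['c', 'b', 'a', 'd', 'e']
'a': index 2 in ['c', 'b', 'a', 'd', 'e'] -> ['a', 'c', 'b', 'd', 'e']
'b': index 2 in ['a', 'c', 'b', 'd', 'e'] -> ['b', 'a', 'c', 'd', 'e']
'd': index 3 in ['b', 'a', 'c', 'd', 'e'] -> ['d', 'b', 'a', 'c', 'e']
'e': index 4 in ['d', 'b', 'a', 'c', 'e'] -> ['e', 'd', 'b', 'a', 'c']
'b': index 2 in ['e', 'd', 'b', 'a', 'c'] -> ['b', 'e', 'd', 'a', 'c']
'd': index 2 in ['b', 'e', 'd', 'a', 'c'] -> ['d', 'b', 'e', 'a', 'c']
'a': index 3 in ['d', 'b', 'e', 'a', 'c'] -> ['a', 'd', 'b', 'e', 'c']
'c': index 4 in ['a', 'd', 'b', 'e', 'c'] -> ['c', 'a', 'd', 'b', 'e']
'c': index 0 in ['c', 'a', 'd', 'b', 'e'] -> ['c', 'a', 'd', 'b', 'e']
'b': index 3 in ['c', 'a', 'd', 'b', 'e'] -> ['b', 'c', 'a', 'd', 'e']


Output: [1, 2, 2, 2, 3, 4, 2, 2, 3, 4, 0, 3]


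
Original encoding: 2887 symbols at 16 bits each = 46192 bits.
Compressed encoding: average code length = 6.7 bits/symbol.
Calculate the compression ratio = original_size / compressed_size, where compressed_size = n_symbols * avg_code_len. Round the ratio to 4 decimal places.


original_size = n_symbols * orig_bits = 2887 * 16 = 46192 bits
compressed_size = n_symbols * avg_code_len = 2887 * 6.7 = 19342.9 bits
ratio = original_size / compressed_size = 46192 / 19342.9 = 2.3881

Compression ratio = 2.3881


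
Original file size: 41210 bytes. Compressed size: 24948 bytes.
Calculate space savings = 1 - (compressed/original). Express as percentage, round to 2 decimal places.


ratio = compressed/original = 24948/41210 = 0.605387
savings = 1 - ratio = 1 - 0.605387 = 0.394613
as a percentage: 0.394613 * 100 = 39.46%

Space savings = 1 - 24948/41210 = 39.46%


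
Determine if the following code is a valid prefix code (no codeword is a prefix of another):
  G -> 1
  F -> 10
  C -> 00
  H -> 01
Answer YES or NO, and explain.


Checking each pair (does one codeword prefix another?):
  G='1' vs F='10': prefix -- VIOLATION

NO -- this is NOT a valid prefix code. G (1) is a prefix of F (10).


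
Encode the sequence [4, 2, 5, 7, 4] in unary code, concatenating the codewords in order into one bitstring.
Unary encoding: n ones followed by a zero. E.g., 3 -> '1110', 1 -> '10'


Encode each number as n ones followed by a terminating 0:
  4 -> 11110 (5 bits)
  2 -> 110 (3 bits)
  5 -> 111110 (6 bits)
  7 -> 11111110 (8 bits)
  4 -> 11110 (5 bits)
Total length = 5 + 3 + 6 + 8 + 5 = 27 bits.

Unary([4, 2, 5, 7, 4]) = 111101101111101111111011110 (27 bits)
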